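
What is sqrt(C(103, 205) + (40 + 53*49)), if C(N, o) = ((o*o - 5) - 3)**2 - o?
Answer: 9*sqrt(21795441) ≈ 42017.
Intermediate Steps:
C(N, o) = (-8 + o**2)**2 - o (C(N, o) = ((o**2 - 5) - 3)**2 - o = ((-5 + o**2) - 3)**2 - o = (-8 + o**2)**2 - o)
sqrt(C(103, 205) + (40 + 53*49)) = sqrt(((-8 + 205**2)**2 - 1*205) + (40 + 53*49)) = sqrt(((-8 + 42025)**2 - 205) + (40 + 2597)) = sqrt((42017**2 - 205) + 2637) = sqrt((1765428289 - 205) + 2637) = sqrt(1765428084 + 2637) = sqrt(1765430721) = 9*sqrt(21795441)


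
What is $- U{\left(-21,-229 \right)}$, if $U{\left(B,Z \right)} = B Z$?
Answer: $-4809$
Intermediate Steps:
$- U{\left(-21,-229 \right)} = - \left(-21\right) \left(-229\right) = \left(-1\right) 4809 = -4809$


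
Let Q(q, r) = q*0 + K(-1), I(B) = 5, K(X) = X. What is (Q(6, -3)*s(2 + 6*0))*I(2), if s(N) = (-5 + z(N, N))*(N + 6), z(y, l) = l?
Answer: 120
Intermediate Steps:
Q(q, r) = -1 (Q(q, r) = q*0 - 1 = 0 - 1 = -1)
s(N) = (-5 + N)*(6 + N) (s(N) = (-5 + N)*(N + 6) = (-5 + N)*(6 + N))
(Q(6, -3)*s(2 + 6*0))*I(2) = -(-30 + (2 + 6*0) + (2 + 6*0)**2)*5 = -(-30 + (2 + 0) + (2 + 0)**2)*5 = -(-30 + 2 + 2**2)*5 = -(-30 + 2 + 4)*5 = -1*(-24)*5 = 24*5 = 120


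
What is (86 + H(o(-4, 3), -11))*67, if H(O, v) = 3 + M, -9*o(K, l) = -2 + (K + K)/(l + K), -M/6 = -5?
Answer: 7973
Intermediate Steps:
M = 30 (M = -6*(-5) = 30)
o(K, l) = 2/9 - 2*K/(9*(K + l)) (o(K, l) = -(-2 + (K + K)/(l + K))/9 = -(-2 + (2*K)/(K + l))/9 = -(-2 + 2*K/(K + l))/9 = 2/9 - 2*K/(9*(K + l)))
H(O, v) = 33 (H(O, v) = 3 + 30 = 33)
(86 + H(o(-4, 3), -11))*67 = (86 + 33)*67 = 119*67 = 7973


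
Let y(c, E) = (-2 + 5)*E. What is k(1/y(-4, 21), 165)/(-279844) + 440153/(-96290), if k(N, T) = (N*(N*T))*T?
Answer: -27160051475731/5941632416580 ≈ -4.5711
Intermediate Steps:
y(c, E) = 3*E
k(N, T) = N**2*T**2 (k(N, T) = (T*N**2)*T = N**2*T**2)
k(1/y(-4, 21), 165)/(-279844) + 440153/(-96290) = ((1/(3*21))**2*165**2)/(-279844) + 440153/(-96290) = ((1/63)**2*27225)*(-1/279844) + 440153*(-1/96290) = ((1/63)**2*27225)*(-1/279844) - 440153/96290 = ((1/3969)*27225)*(-1/279844) - 440153/96290 = (3025/441)*(-1/279844) - 440153/96290 = -3025/123411204 - 440153/96290 = -27160051475731/5941632416580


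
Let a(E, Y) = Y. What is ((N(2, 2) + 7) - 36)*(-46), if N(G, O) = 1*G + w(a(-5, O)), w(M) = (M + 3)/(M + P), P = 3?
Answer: 1196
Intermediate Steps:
w(M) = 1 (w(M) = (M + 3)/(M + 3) = (3 + M)/(3 + M) = 1)
N(G, O) = 1 + G (N(G, O) = 1*G + 1 = G + 1 = 1 + G)
((N(2, 2) + 7) - 36)*(-46) = (((1 + 2) + 7) - 36)*(-46) = ((3 + 7) - 36)*(-46) = (10 - 36)*(-46) = -26*(-46) = 1196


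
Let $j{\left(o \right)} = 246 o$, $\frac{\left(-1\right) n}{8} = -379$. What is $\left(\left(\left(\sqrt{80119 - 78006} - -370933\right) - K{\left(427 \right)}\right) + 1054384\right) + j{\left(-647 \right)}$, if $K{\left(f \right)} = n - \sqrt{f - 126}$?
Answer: $1263123 + \sqrt{301} + \sqrt{2113} \approx 1.2632 \cdot 10^{6}$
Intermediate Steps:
$n = 3032$ ($n = \left(-8\right) \left(-379\right) = 3032$)
$K{\left(f \right)} = 3032 - \sqrt{-126 + f}$ ($K{\left(f \right)} = 3032 - \sqrt{f - 126} = 3032 - \sqrt{-126 + f}$)
$\left(\left(\left(\sqrt{80119 - 78006} - -370933\right) - K{\left(427 \right)}\right) + 1054384\right) + j{\left(-647 \right)} = \left(\left(\left(\sqrt{80119 - 78006} - -370933\right) - \left(3032 - \sqrt{-126 + 427}\right)\right) + 1054384\right) + 246 \left(-647\right) = \left(\left(\left(\sqrt{2113} + 370933\right) - \left(3032 - \sqrt{301}\right)\right) + 1054384\right) - 159162 = \left(\left(\left(370933 + \sqrt{2113}\right) - \left(3032 - \sqrt{301}\right)\right) + 1054384\right) - 159162 = \left(\left(367901 + \sqrt{301} + \sqrt{2113}\right) + 1054384\right) - 159162 = \left(1422285 + \sqrt{301} + \sqrt{2113}\right) - 159162 = 1263123 + \sqrt{301} + \sqrt{2113}$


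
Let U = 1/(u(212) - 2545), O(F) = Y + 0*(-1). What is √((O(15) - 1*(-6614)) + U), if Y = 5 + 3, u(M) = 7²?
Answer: √644611929/312 ≈ 81.376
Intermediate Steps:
u(M) = 49
Y = 8
O(F) = 8 (O(F) = 8 + 0*(-1) = 8 + 0 = 8)
U = -1/2496 (U = 1/(49 - 2545) = 1/(-2496) = -1/2496 ≈ -0.00040064)
√((O(15) - 1*(-6614)) + U) = √((8 - 1*(-6614)) - 1/2496) = √((8 + 6614) - 1/2496) = √(6622 - 1/2496) = √(16528511/2496) = √644611929/312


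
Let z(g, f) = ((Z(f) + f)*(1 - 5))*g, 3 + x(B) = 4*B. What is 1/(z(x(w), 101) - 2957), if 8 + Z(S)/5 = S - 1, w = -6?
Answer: 1/57631 ≈ 1.7352e-5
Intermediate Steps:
x(B) = -3 + 4*B
Z(S) = -45 + 5*S (Z(S) = -40 + 5*(S - 1) = -40 + 5*(-1 + S) = -40 + (-5 + 5*S) = -45 + 5*S)
z(g, f) = g*(180 - 24*f) (z(g, f) = (((-45 + 5*f) + f)*(1 - 5))*g = ((-45 + 6*f)*(-4))*g = (180 - 24*f)*g = g*(180 - 24*f))
1/(z(x(w), 101) - 2957) = 1/(12*(-3 + 4*(-6))*(15 - 2*101) - 2957) = 1/(12*(-3 - 24)*(15 - 202) - 2957) = 1/(12*(-27)*(-187) - 2957) = 1/(60588 - 2957) = 1/57631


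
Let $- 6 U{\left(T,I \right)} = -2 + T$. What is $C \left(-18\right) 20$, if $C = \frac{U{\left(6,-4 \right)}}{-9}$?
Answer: $- \frac{80}{3} \approx -26.667$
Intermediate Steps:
$U{\left(T,I \right)} = \frac{1}{3} - \frac{T}{6}$ ($U{\left(T,I \right)} = - \frac{-2 + T}{6} = \frac{1}{3} - \frac{T}{6}$)
$C = \frac{2}{27}$ ($C = \frac{\frac{1}{3} - 1}{-9} = \left(\frac{1}{3} - 1\right) \left(- \frac{1}{9}\right) = \left(- \frac{2}{3}\right) \left(- \frac{1}{9}\right) = \frac{2}{27} \approx 0.074074$)
$C \left(-18\right) 20 = \frac{2}{27} \left(-18\right) 20 = \left(- \frac{4}{3}\right) 20 = - \frac{80}{3}$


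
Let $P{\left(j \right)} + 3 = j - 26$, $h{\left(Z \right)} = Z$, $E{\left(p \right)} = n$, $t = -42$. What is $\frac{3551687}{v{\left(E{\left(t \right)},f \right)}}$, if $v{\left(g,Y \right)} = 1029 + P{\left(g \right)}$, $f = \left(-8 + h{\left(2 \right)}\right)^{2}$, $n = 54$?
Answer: $\frac{3551687}{1054} \approx 3369.7$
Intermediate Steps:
$E{\left(p \right)} = 54$
$f = 36$ ($f = \left(-8 + 2\right)^{2} = \left(-6\right)^{2} = 36$)
$P{\left(j \right)} = -29 + j$ ($P{\left(j \right)} = -3 + \left(j - 26\right) = -3 + \left(-26 + j\right) = -29 + j$)
$v{\left(g,Y \right)} = 1000 + g$ ($v{\left(g,Y \right)} = 1029 + \left(-29 + g\right) = 1000 + g$)
$\frac{3551687}{v{\left(E{\left(t \right)},f \right)}} = \frac{3551687}{1000 + 54} = \frac{3551687}{1054}$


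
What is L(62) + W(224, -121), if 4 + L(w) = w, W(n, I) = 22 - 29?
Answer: 51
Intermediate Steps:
W(n, I) = -7
L(w) = -4 + w
L(62) + W(224, -121) = (-4 + 62) - 7 = 58 - 7 = 51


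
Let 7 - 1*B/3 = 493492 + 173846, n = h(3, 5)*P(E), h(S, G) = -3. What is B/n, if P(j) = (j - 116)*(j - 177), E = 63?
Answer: 667331/6042 ≈ 110.45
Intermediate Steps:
P(j) = (-177 + j)*(-116 + j) (P(j) = (-116 + j)*(-177 + j) = (-177 + j)*(-116 + j))
n = -18126 (n = -3*(20532 + 63² - 293*63) = -3*(20532 + 3969 - 18459) = -3*6042 = -18126)
B = -2001993 (B = 21 - 3*(493492 + 173846) = 21 - 3*667338 = 21 - 2002014 = -2001993)
B/n = -2001993/(-18126) = -2001993*(-1/18126) = 667331/6042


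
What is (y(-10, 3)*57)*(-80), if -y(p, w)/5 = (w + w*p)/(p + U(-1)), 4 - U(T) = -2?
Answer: 153900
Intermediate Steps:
U(T) = 6 (U(T) = 4 - 1*(-2) = 4 + 2 = 6)
y(p, w) = -5*(w + p*w)/(6 + p) (y(p, w) = -5*(w + w*p)/(p + 6) = -5*(w + p*w)/(6 + p))
(y(-10, 3)*57)*(-80) = (-5*3*(1 - 10)/(6 - 10)*57)*(-80) = (-5*3*(-9)/(-4)*57)*(-80) = (-5*3*(-¼)*(-9)*57)*(-80) = -135/4*57*(-80) = -7695/4*(-80) = 153900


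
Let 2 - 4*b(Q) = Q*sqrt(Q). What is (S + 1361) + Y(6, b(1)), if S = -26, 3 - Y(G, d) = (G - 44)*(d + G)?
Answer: 3151/2 ≈ 1575.5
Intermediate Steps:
b(Q) = 1/2 - Q**(3/2)/4 (b(Q) = 1/2 - Q*sqrt(Q)/4 = 1/2 - Q**(3/2)/4)
Y(G, d) = 3 - (-44 + G)*(G + d) (Y(G, d) = 3 - (G - 44)*(d + G) = 3 - (-44 + G)*(G + d))
(S + 1361) + Y(6, b(1)) = (-26 + 1361) + (3 - 1*6**2 + 44*6 + 44*(1/2 - 1**(3/2)/4) - 1*6*(1/2 - 1**(3/2)/4)) = 1335 + (3 - 1*36 + 264 + 44*(1/2 - 1/4*1) - 1*6*(1/2 - 1/4*1)) = 1335 + (3 - 36 + 264 + 44*(1/2 - 1/4) - 1*6*(1/2 - 1/4)) = 1335 + (3 - 36 + 264 + 44*(1/4) - 1*6*1/4) = 1335 + (3 - 36 + 264 + 11 - 3/2) = 1335 + 481/2 = 3151/2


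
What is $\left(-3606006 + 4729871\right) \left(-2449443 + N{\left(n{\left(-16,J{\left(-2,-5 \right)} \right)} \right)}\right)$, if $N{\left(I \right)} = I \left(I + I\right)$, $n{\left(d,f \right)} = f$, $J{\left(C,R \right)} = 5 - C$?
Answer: $-2752733118425$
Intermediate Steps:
$N{\left(I \right)} = 2 I^{2}$ ($N{\left(I \right)} = I 2 I = 2 I^{2}$)
$\left(-3606006 + 4729871\right) \left(-2449443 + N{\left(n{\left(-16,J{\left(-2,-5 \right)} \right)} \right)}\right) = \left(-3606006 + 4729871\right) \left(-2449443 + 2 \left(5 - -2\right)^{2}\right) = 1123865 \left(-2449443 + 2 \left(5 + 2\right)^{2}\right) = 1123865 \left(-2449443 + 2 \cdot 7^{2}\right) = 1123865 \left(-2449443 + 2 \cdot 49\right) = 1123865 \left(-2449443 + 98\right) = 1123865 \left(-2449345\right) = -2752733118425$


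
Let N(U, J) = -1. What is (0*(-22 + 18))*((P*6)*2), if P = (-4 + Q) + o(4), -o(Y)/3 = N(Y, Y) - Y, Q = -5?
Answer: 0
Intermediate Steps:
o(Y) = 3 + 3*Y (o(Y) = -3*(-1 - Y) = 3 + 3*Y)
P = 6 (P = (-4 - 5) + (3 + 3*4) = -9 + (3 + 12) = -9 + 15 = 6)
(0*(-22 + 18))*((P*6)*2) = (0*(-22 + 18))*((6*6)*2) = (0*(-4))*(36*2) = 0*72 = 0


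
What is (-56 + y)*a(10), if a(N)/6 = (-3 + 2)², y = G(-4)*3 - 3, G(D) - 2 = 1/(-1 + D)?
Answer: -1608/5 ≈ -321.60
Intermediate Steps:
G(D) = 2 + 1/(-1 + D)
y = 12/5 (y = ((-1 + 2*(-4))/(-1 - 4))*3 - 3 = ((-1 - 8)/(-5))*3 - 3 = -⅕*(-9)*3 - 3 = (9/5)*3 - 3 = 27/5 - 3 = 12/5 ≈ 2.4000)
a(N) = 6 (a(N) = 6*(-3 + 2)² = 6*(-1)² = 6*1 = 6)
(-56 + y)*a(10) = (-56 + 12/5)*6 = -268/5*6 = -1608/5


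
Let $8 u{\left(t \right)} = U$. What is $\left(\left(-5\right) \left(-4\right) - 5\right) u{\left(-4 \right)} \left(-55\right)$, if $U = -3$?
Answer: $\frac{2475}{8} \approx 309.38$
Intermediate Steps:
$u{\left(t \right)} = - \frac{3}{8}$ ($u{\left(t \right)} = \frac{1}{8} \left(-3\right) = - \frac{3}{8}$)
$\left(\left(-5\right) \left(-4\right) - 5\right) u{\left(-4 \right)} \left(-55\right) = \left(\left(-5\right) \left(-4\right) - 5\right) \left(- \frac{3}{8}\right) \left(-55\right) = \left(20 - 5\right) \left(- \frac{3}{8}\right) \left(-55\right) = 15 \left(- \frac{3}{8}\right) \left(-55\right) = \left(- \frac{45}{8}\right) \left(-55\right) = \frac{2475}{8}$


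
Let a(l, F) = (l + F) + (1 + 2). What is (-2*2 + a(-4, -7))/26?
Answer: -6/13 ≈ -0.46154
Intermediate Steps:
a(l, F) = 3 + F + l (a(l, F) = (F + l) + 3 = 3 + F + l)
(-2*2 + a(-4, -7))/26 = (-2*2 + (3 - 7 - 4))/26 = (-4 - 8)/26 = (1/26)*(-12) = -6/13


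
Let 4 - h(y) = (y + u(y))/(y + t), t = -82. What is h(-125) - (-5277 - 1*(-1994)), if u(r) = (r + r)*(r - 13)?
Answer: 714784/207 ≈ 3453.1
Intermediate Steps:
u(r) = 2*r*(-13 + r) (u(r) = (2*r)*(-13 + r) = 2*r*(-13 + r))
h(y) = 4 - (y + 2*y*(-13 + y))/(-82 + y) (h(y) = 4 - (y + 2*y*(-13 + y))/(y - 82) = 4 - (y + 2*y*(-13 + y))/(-82 + y))
h(-125) - (-5277 - 1*(-1994)) = (-328 - 2*(-125)² + 29*(-125))/(-82 - 125) - (-5277 - 1*(-1994)) = (-328 - 2*15625 - 3625)/(-207) - (-5277 + 1994) = -(-328 - 31250 - 3625)/207 - 1*(-3283) = -1/207*(-35203) + 3283 = 35203/207 + 3283 = 714784/207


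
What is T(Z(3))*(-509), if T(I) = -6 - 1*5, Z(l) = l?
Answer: 5599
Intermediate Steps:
T(I) = -11 (T(I) = -6 - 5 = -11)
T(Z(3))*(-509) = -11*(-509) = 5599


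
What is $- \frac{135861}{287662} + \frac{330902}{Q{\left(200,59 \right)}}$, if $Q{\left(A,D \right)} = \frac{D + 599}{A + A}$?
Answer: $\frac{19037541526531}{94640798} \approx 2.0116 \cdot 10^{5}$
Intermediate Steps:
$Q{\left(A,D \right)} = \frac{599 + D}{2 A}$
$- \frac{135861}{287662} + \frac{330902}{Q{\left(200,59 \right)}} = - \frac{135861}{287662} + \frac{330902}{\frac{1}{2} \cdot \frac{1}{200} \left(599 + 59\right)} = \left(-135861\right) \frac{1}{287662} + \frac{330902}{\frac{1}{2} \cdot \frac{1}{200} \cdot 658} = - \frac{135861}{287662} + \frac{330902}{\frac{329}{200}} = - \frac{135861}{287662} + 330902 \cdot \frac{200}{329} = - \frac{135861}{287662} + \frac{66180400}{329} = \frac{19037541526531}{94640798}$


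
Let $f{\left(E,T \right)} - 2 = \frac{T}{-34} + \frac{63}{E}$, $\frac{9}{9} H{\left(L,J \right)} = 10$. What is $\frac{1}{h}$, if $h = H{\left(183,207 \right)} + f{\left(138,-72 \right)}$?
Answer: $\frac{782}{11397} \approx 0.068614$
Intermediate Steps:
$H{\left(L,J \right)} = 10$
$f{\left(E,T \right)} = 2 + \frac{63}{E} - \frac{T}{34}$ ($f{\left(E,T \right)} = 2 + \left(\frac{T}{-34} + \frac{63}{E}\right) = 2 + \left(T \left(- \frac{1}{34}\right) + \frac{63}{E}\right) = 2 - \left(- \frac{63}{E} + \frac{T}{34}\right) = 2 + \frac{63}{E} - \frac{T}{34}$)
$h = \frac{11397}{782}$ ($h = 10 + \left(2 + \frac{63}{138} - - \frac{36}{17}\right) = 10 + \left(2 + 63 \cdot \frac{1}{138} + \frac{36}{17}\right) = 10 + \left(2 + \frac{21}{46} + \frac{36}{17}\right) = 10 + \frac{3577}{782} = \frac{11397}{782} \approx 14.574$)
$\frac{1}{h} = \frac{1}{\frac{11397}{782}} = \frac{782}{11397}$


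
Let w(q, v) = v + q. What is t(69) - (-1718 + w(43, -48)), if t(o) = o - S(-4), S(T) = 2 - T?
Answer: 1786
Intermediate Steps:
w(q, v) = q + v
t(o) = -6 + o (t(o) = o - (2 - 1*(-4)) = o - (2 + 4) = o - 1*6 = o - 6 = -6 + o)
t(69) - (-1718 + w(43, -48)) = (-6 + 69) - (-1718 + (43 - 48)) = 63 - (-1718 - 5) = 63 - 1*(-1723) = 63 + 1723 = 1786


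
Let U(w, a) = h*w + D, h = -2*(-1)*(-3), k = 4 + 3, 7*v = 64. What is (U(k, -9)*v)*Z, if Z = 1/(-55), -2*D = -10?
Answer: 2368/385 ≈ 6.1507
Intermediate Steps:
D = 5 (D = -½*(-10) = 5)
Z = -1/55 ≈ -0.018182
v = 64/7 (v = (⅐)*64 = 64/7 ≈ 9.1429)
k = 7
h = -6 (h = 2*(-3) = -6)
U(w, a) = 5 - 6*w (U(w, a) = -6*w + 5 = 5 - 6*w)
(U(k, -9)*v)*Z = ((5 - 6*7)*(64/7))*(-1/55) = ((5 - 42)*(64/7))*(-1/55) = -37*64/7*(-1/55) = -2368/7*(-1/55) = 2368/385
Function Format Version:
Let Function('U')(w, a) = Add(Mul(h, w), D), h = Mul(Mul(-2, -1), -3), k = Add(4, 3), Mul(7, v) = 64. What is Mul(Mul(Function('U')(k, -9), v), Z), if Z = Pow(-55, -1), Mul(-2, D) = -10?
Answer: Rational(2368, 385) ≈ 6.1507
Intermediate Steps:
D = 5 (D = Mul(Rational(-1, 2), -10) = 5)
Z = Rational(-1, 55) ≈ -0.018182
v = Rational(64, 7) (v = Mul(Rational(1, 7), 64) = Rational(64, 7) ≈ 9.1429)
k = 7
h = -6 (h = Mul(2, -3) = -6)
Function('U')(w, a) = Add(5, Mul(-6, w)) (Function('U')(w, a) = Add(Mul(-6, w), 5) = Add(5, Mul(-6, w)))
Mul(Mul(Function('U')(k, -9), v), Z) = Mul(Mul(Add(5, Mul(-6, 7)), Rational(64, 7)), Rational(-1, 55)) = Mul(Mul(Add(5, -42), Rational(64, 7)), Rational(-1, 55)) = Mul(Mul(-37, Rational(64, 7)), Rational(-1, 55)) = Mul(Rational(-2368, 7), Rational(-1, 55)) = Rational(2368, 385)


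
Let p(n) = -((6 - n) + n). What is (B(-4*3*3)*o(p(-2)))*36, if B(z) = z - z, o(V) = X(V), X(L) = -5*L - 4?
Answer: 0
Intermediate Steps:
p(n) = -6 (p(n) = -1*6 = -6)
X(L) = -4 - 5*L
o(V) = -4 - 5*V
B(z) = 0
(B(-4*3*3)*o(p(-2)))*36 = (0*(-4 - 5*(-6)))*36 = (0*(-4 + 30))*36 = (0*26)*36 = 0*36 = 0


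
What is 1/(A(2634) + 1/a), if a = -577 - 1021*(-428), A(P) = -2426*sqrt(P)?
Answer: -436411/2952492078628113665063 - 462042764794346*sqrt(2634)/2952492078628113665063 ≈ -8.0316e-6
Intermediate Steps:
a = 436411 (a = -577 + 436988 = 436411)
1/(A(2634) + 1/a) = 1/(-2426*sqrt(2634) + 1/436411) = 1/(1/436411 - 2426*sqrt(2634))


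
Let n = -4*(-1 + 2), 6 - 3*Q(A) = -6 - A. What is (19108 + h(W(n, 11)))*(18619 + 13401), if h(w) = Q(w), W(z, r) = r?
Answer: 1836250940/3 ≈ 6.1208e+8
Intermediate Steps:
Q(A) = 4 + A/3 (Q(A) = 2 - (-6 - A)/3 = 2 + (2 + A/3) = 4 + A/3)
n = -4 (n = -4*1 = -4)
h(w) = 4 + w/3
(19108 + h(W(n, 11)))*(18619 + 13401) = (19108 + (4 + (⅓)*11))*(18619 + 13401) = (19108 + (4 + 11/3))*32020 = (19108 + 23/3)*32020 = (57347/3)*32020 = 1836250940/3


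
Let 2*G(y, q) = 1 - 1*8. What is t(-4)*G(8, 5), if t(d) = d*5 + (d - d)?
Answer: 70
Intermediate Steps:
t(d) = 5*d (t(d) = 5*d + 0 = 5*d)
G(y, q) = -7/2 (G(y, q) = (1 - 1*8)/2 = (1 - 8)/2 = (½)*(-7) = -7/2)
t(-4)*G(8, 5) = (5*(-4))*(-7/2) = -20*(-7/2) = 70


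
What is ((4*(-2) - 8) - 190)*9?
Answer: -1854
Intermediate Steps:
((4*(-2) - 8) - 190)*9 = ((-8 - 8) - 190)*9 = (-16 - 190)*9 = -206*9 = -1854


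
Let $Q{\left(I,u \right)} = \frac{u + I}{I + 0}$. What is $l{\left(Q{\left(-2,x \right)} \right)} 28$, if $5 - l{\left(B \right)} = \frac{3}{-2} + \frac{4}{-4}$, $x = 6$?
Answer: $210$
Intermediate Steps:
$Q{\left(I,u \right)} = \frac{I + u}{I}$
$l{\left(B \right)} = \frac{15}{2}$ ($l{\left(B \right)} = 5 - \left(\frac{3}{-2} + \frac{4}{-4}\right) = 5 - \left(3 \left(- \frac{1}{2}\right) + 4 \left(- \frac{1}{4}\right)\right) = 5 - \left(- \frac{3}{2} - 1\right) = 5 - - \frac{5}{2} = 5 + \frac{5}{2} = \frac{15}{2}$)
$l{\left(Q{\left(-2,x \right)} \right)} 28 = \frac{15}{2} \cdot 28 = 210$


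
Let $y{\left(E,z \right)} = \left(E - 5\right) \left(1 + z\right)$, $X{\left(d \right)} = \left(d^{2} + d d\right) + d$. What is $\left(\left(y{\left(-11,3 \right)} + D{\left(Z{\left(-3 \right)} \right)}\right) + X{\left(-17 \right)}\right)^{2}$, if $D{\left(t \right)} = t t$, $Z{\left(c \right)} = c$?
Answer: $256036$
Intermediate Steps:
$X{\left(d \right)} = d + 2 d^{2}$ ($X{\left(d \right)} = \left(d^{2} + d^{2}\right) + d = 2 d^{2} + d = d + 2 d^{2}$)
$y{\left(E,z \right)} = \left(1 + z\right) \left(-5 + E\right)$ ($y{\left(E,z \right)} = \left(-5 + E\right) \left(1 + z\right) = \left(1 + z\right) \left(-5 + E\right)$)
$D{\left(t \right)} = t^{2}$
$\left(\left(y{\left(-11,3 \right)} + D{\left(Z{\left(-3 \right)} \right)}\right) + X{\left(-17 \right)}\right)^{2} = \left(\left(\left(-5 - 11 - 15 - 33\right) + \left(-3\right)^{2}\right) - 17 \left(1 + 2 \left(-17\right)\right)\right)^{2} = \left(\left(\left(-5 - 11 - 15 - 33\right) + 9\right) - 17 \left(1 - 34\right)\right)^{2} = \left(\left(-64 + 9\right) - -561\right)^{2} = \left(-55 + 561\right)^{2} = 506^{2} = 256036$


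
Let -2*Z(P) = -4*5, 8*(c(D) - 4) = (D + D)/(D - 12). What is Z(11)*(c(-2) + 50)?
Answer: 7565/14 ≈ 540.36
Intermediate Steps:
c(D) = 4 + D/(4*(-12 + D)) (c(D) = 4 + ((D + D)/(D - 12))/8 = 4 + ((2*D)/(-12 + D))/8 = 4 + (2*D/(-12 + D))/8 = 4 + D/(4*(-12 + D)))
Z(P) = 10 (Z(P) = -(-2)*5 = -½*(-20) = 10)
Z(11)*(c(-2) + 50) = 10*((-192 + 17*(-2))/(4*(-12 - 2)) + 50) = 10*((¼)*(-192 - 34)/(-14) + 50) = 10*((¼)*(-1/14)*(-226) + 50) = 10*(113/28 + 50) = 10*(1513/28) = 7565/14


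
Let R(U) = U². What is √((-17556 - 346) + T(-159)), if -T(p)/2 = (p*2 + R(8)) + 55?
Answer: 4*I*√1094 ≈ 132.3*I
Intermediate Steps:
T(p) = -238 - 4*p (T(p) = -2*((p*2 + 8²) + 55) = -2*((2*p + 64) + 55) = -2*((64 + 2*p) + 55) = -2*(119 + 2*p) = -238 - 4*p)
√((-17556 - 346) + T(-159)) = √((-17556 - 346) + (-238 - 4*(-159))) = √(-17902 + (-238 + 636)) = √(-17902 + 398) = √(-17504) = 4*I*√1094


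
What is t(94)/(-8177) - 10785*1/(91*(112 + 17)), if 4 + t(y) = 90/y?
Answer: -106235942/115680019 ≈ -0.91836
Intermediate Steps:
t(y) = -4 + 90/y
t(94)/(-8177) - 10785*1/(91*(112 + 17)) = (-4 + 90/94)/(-8177) - 10785*1/(91*(112 + 17)) = (-4 + 90*(1/94))*(-1/8177) - 10785/(129*91) = (-4 + 45/47)*(-1/8177) - 10785/11739 = -143/47*(-1/8177) - 10785*1/11739 = 11/29563 - 3595/3913 = -106235942/115680019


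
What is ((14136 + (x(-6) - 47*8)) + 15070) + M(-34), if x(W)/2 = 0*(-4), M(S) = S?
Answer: 28796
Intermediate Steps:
x(W) = 0 (x(W) = 2*(0*(-4)) = 2*0 = 0)
((14136 + (x(-6) - 47*8)) + 15070) + M(-34) = ((14136 + (0 - 47*8)) + 15070) - 34 = ((14136 + (0 - 376)) + 15070) - 34 = ((14136 - 376) + 15070) - 34 = (13760 + 15070) - 34 = 28830 - 34 = 28796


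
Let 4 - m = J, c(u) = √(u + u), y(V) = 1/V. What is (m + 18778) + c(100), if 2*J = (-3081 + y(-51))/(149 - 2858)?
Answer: 2594823772/138159 + 10*√2 ≈ 18796.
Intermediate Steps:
c(u) = √2*√u (c(u) = √(2*u) = √2*√u)
J = 78566/138159 (J = ((-3081 + 1/(-51))/(149 - 2858))/2 = ((-3081 - 1/51)/(-2709))/2 = (-157132/51*(-1/2709))/2 = (½)*(157132/138159) = 78566/138159 ≈ 0.56866)
m = 474070/138159 (m = 4 - 1*78566/138159 = 4 - 78566/138159 = 474070/138159 ≈ 3.4313)
(m + 18778) + c(100) = (474070/138159 + 18778) + √2*√100 = 2594823772/138159 + √2*10 = 2594823772/138159 + 10*√2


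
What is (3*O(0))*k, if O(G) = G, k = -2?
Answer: 0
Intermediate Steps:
(3*O(0))*k = (3*0)*(-2) = 0*(-2) = 0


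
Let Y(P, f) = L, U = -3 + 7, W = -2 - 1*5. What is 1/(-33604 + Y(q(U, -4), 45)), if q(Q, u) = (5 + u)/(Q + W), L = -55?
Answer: -1/33659 ≈ -2.9710e-5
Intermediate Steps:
W = -7 (W = -2 - 5 = -7)
U = 4
q(Q, u) = (5 + u)/(-7 + Q) (q(Q, u) = (5 + u)/(Q - 7) = (5 + u)/(-7 + Q))
Y(P, f) = -55
1/(-33604 + Y(q(U, -4), 45)) = 1/(-33604 - 55) = 1/(-33659) = -1/33659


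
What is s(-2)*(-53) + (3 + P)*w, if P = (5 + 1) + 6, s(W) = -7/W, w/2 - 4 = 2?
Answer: -11/2 ≈ -5.5000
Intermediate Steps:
w = 12 (w = 8 + 2*2 = 8 + 4 = 12)
P = 12 (P = 6 + 6 = 12)
s(-2)*(-53) + (3 + P)*w = -7/(-2)*(-53) + (3 + 12)*12 = -7*(-½)*(-53) + 15*12 = (7/2)*(-53) + 180 = -371/2 + 180 = -11/2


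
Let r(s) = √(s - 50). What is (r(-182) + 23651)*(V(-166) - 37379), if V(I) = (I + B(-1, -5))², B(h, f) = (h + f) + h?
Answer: -176199950 - 14900*I*√58 ≈ -1.762e+8 - 1.1348e+5*I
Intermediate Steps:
B(h, f) = f + 2*h (B(h, f) = (f + h) + h = f + 2*h)
r(s) = √(-50 + s)
V(I) = (-7 + I)² (V(I) = (I + (-5 + 2*(-1)))² = (I + (-5 - 2))² = (I - 7)² = (-7 + I)²)
(r(-182) + 23651)*(V(-166) - 37379) = (√(-50 - 182) + 23651)*((-7 - 166)² - 37379) = (√(-232) + 23651)*((-173)² - 37379) = (2*I*√58 + 23651)*(29929 - 37379) = (23651 + 2*I*√58)*(-7450) = -176199950 - 14900*I*√58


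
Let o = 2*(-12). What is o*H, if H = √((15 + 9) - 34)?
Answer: -24*I*√10 ≈ -75.895*I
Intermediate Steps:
o = -24
H = I*√10 (H = √(24 - 34) = √(-10) = I*√10 ≈ 3.1623*I)
o*H = -24*I*√10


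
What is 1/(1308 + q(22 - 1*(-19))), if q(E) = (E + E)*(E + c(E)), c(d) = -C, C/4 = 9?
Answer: 1/1718 ≈ 0.00058207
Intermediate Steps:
C = 36 (C = 4*9 = 36)
c(d) = -36 (c(d) = -1*36 = -36)
q(E) = 2*E*(-36 + E) (q(E) = (E + E)*(E - 36) = (2*E)*(-36 + E) = 2*E*(-36 + E))
1/(1308 + q(22 - 1*(-19))) = 1/(1308 + 2*(22 - 1*(-19))*(-36 + (22 - 1*(-19)))) = 1/(1308 + 2*(22 + 19)*(-36 + (22 + 19))) = 1/(1308 + 2*41*(-36 + 41)) = 1/(1308 + 2*41*5) = 1/(1308 + 410) = 1/1718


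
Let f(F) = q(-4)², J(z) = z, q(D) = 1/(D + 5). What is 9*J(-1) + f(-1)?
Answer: -8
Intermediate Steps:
q(D) = 1/(5 + D)
f(F) = 1 (f(F) = (1/(5 - 4))² = (1/1)² = 1² = 1)
9*J(-1) + f(-1) = 9*(-1) + 1 = -9 + 1 = -8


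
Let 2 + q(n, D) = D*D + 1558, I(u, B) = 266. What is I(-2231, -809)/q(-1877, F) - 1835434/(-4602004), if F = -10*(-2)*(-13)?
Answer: 8009712923/19891011789 ≈ 0.40268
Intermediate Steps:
F = -260 (F = 20*(-13) = -260)
q(n, D) = 1556 + D² (q(n, D) = -2 + (D*D + 1558) = -2 + (D² + 1558) = -2 + (1558 + D²) = 1556 + D²)
I(-2231, -809)/q(-1877, F) - 1835434/(-4602004) = 266/(1556 + (-260)²) - 1835434/(-4602004) = 266/(1556 + 67600) - 1835434*(-1/4602004) = 266/69156 + 917717/2301002 = 266*(1/69156) + 917717/2301002 = 133/34578 + 917717/2301002 = 8009712923/19891011789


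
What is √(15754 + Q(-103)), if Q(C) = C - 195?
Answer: 4*√966 ≈ 124.32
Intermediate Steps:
Q(C) = -195 + C
√(15754 + Q(-103)) = √(15754 + (-195 - 103)) = √(15754 - 298) = √15456 = 4*√966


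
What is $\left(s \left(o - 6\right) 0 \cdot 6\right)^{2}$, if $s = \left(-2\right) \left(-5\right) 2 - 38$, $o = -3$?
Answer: $0$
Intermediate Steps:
$s = -18$ ($s = 10 \cdot 2 - 38 = 20 - 38 = -18$)
$\left(s \left(o - 6\right) 0 \cdot 6\right)^{2} = \left(- 18 \left(-3 - 6\right) 0 \cdot 6\right)^{2} = \left(- 18 \left(-9\right) 0 \cdot 6\right)^{2} = \left(- 18 \cdot 0 \cdot 6\right)^{2} = \left(\left(-18\right) 0\right)^{2} = 0^{2} = 0$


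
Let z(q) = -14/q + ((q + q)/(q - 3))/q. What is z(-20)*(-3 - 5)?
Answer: -564/115 ≈ -4.9044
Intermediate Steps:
z(q) = -14/q + 2/(-3 + q) (z(q) = -14/q + ((2*q)/(-3 + q))/q = -14/q + (2*q/(-3 + q))/q = -14/q + 2/(-3 + q))
z(-20)*(-3 - 5) = (6*(7 - 2*(-20))/(-20*(-3 - 20)))*(-3 - 5) = (6*(-1/20)*(7 + 40)/(-23))*(-8) = (6*(-1/20)*(-1/23)*47)*(-8) = (141/230)*(-8) = -564/115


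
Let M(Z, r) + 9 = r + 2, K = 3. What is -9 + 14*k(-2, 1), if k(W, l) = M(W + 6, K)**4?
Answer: 3575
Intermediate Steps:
M(Z, r) = -7 + r (M(Z, r) = -9 + (r + 2) = -9 + (2 + r) = -7 + r)
k(W, l) = 256 (k(W, l) = (-7 + 3)**4 = (-4)**4 = 256)
-9 + 14*k(-2, 1) = -9 + 14*256 = -9 + 3584 = 3575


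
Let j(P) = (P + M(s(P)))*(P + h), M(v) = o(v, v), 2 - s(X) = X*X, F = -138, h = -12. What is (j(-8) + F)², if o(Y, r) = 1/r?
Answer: 478864/961 ≈ 498.30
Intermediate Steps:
s(X) = 2 - X² (s(X) = 2 - X*X = 2 - X²)
M(v) = 1/v
j(P) = (-12 + P)*(P + 1/(2 - P²)) (j(P) = (P + 1/(2 - P²))*(P - 12) = (P + 1/(2 - P²))*(-12 + P) = (-12 + P)*(P + 1/(2 - P²)))
(j(-8) + F)² = ((12 - 1*(-8) - 8*(-12 - 8)*(-2 + (-8)²))/(-2 + (-8)²) - 138)² = ((12 + 8 - 8*(-20)*(-2 + 64))/(-2 + 64) - 138)² = ((12 + 8 - 8*(-20)*62)/62 - 138)² = ((12 + 8 + 9920)/62 - 138)² = ((1/62)*9940 - 138)² = (4970/31 - 138)² = (692/31)² = 478864/961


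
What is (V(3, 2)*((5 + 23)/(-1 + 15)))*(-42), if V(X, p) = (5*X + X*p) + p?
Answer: -1932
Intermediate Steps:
V(X, p) = p + 5*X + X*p
(V(3, 2)*((5 + 23)/(-1 + 15)))*(-42) = ((2 + 5*3 + 3*2)*((5 + 23)/(-1 + 15)))*(-42) = ((2 + 15 + 6)*(28/14))*(-42) = (23*(28*(1/14)))*(-42) = (23*2)*(-42) = 46*(-42) = -1932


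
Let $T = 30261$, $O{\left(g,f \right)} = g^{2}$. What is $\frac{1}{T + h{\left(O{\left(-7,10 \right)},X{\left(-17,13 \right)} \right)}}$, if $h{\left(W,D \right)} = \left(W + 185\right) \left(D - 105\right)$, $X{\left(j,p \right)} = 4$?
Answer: $\frac{1}{6627} \approx 0.0001509$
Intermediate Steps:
$h{\left(W,D \right)} = \left(-105 + D\right) \left(185 + W\right)$ ($h{\left(W,D \right)} = \left(185 + W\right) \left(-105 + D\right) = \left(-105 + D\right) \left(185 + W\right)$)
$\frac{1}{T + h{\left(O{\left(-7,10 \right)},X{\left(-17,13 \right)} \right)}} = \frac{1}{30261 + \left(-19425 - 105 \left(-7\right)^{2} + 185 \cdot 4 + 4 \left(-7\right)^{2}\right)} = \frac{1}{30261 + \left(-19425 - 5145 + 740 + 4 \cdot 49\right)} = \frac{1}{30261 + \left(-19425 - 5145 + 740 + 196\right)} = \frac{1}{30261 - 23634} = \frac{1}{6627}$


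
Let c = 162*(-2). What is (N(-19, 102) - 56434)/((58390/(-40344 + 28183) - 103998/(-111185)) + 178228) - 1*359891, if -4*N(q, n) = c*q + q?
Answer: -346907246488903422817/963922223586032 ≈ -3.5989e+5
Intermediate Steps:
c = -324
N(q, n) = 323*q/4 (N(q, n) = -(-324*q + q)/4 = -(-323)*q/4 = 323*q/4)
(N(-19, 102) - 56434)/((58390/(-40344 + 28183) - 103998/(-111185)) + 178228) - 1*359891 = ((323/4)*(-19) - 56434)/((58390/(-40344 + 28183) - 103998/(-111185)) + 178228) - 1*359891 = (-6137/4 - 56434)/((58390/(-12161) - 103998*(-1/111185)) + 178228) - 359891 = -231873/(4*((58390*(-1/12161) + 103998/111185) + 178228)) - 359891 = -231873/(4*((-58390/12161 + 103998/111185) + 178228)) - 359891 = -231873/(4*(-5227372472/1352120785 + 178228)) - 359891 = -231873/(4*240980555896508/1352120785) - 359891 = -231873/4*1352120785/240980555896508 - 359891 = -313520302780305/963922223586032 - 359891 = -346907246488903422817/963922223586032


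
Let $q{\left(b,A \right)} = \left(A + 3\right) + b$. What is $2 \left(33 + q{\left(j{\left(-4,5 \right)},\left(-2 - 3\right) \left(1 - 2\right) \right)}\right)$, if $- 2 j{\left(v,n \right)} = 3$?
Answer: $79$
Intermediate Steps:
$j{\left(v,n \right)} = - \frac{3}{2}$ ($j{\left(v,n \right)} = \left(- \frac{1}{2}\right) 3 = - \frac{3}{2}$)
$q{\left(b,A \right)} = 3 + A + b$ ($q{\left(b,A \right)} = \left(3 + A\right) + b = 3 + A + b$)
$2 \left(33 + q{\left(j{\left(-4,5 \right)},\left(-2 - 3\right) \left(1 - 2\right) \right)}\right) = 2 \left(33 + \left(3 + \left(-2 - 3\right) \left(1 - 2\right) - \frac{3}{2}\right)\right) = 2 \left(33 - - \frac{13}{2}\right) = 2 \left(33 + \left(3 + 5 - \frac{3}{2}\right)\right) = 2 \left(33 + \frac{13}{2}\right) = 2 \cdot \frac{79}{2} = 79$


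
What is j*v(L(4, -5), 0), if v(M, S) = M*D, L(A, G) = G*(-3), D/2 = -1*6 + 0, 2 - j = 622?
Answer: 111600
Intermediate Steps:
j = -620 (j = 2 - 1*622 = 2 - 622 = -620)
D = -12 (D = 2*(-1*6 + 0) = 2*(-6 + 0) = 2*(-6) = -12)
L(A, G) = -3*G
v(M, S) = -12*M (v(M, S) = M*(-12) = -12*M)
j*v(L(4, -5), 0) = -(-7440)*(-3*(-5)) = -(-7440)*15 = -620*(-180) = 111600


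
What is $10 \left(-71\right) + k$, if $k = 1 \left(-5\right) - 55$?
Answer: $-770$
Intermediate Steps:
$k = -60$ ($k = -5 - 55 = -60$)
$10 \left(-71\right) + k = 10 \left(-71\right) - 60 = -710 - 60 = -770$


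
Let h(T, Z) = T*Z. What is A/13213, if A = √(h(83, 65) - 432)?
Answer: √4963/13213 ≈ 0.0053318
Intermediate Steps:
A = √4963 (A = √(83*65 - 432) = √(5395 - 432) = √4963 ≈ 70.449)
A/13213 = √4963/13213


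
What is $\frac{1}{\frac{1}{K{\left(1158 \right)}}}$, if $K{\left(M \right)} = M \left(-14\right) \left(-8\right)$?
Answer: $129696$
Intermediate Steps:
$K{\left(M \right)} = 112 M$ ($K{\left(M \right)} = - 14 M \left(-8\right) = 112 M$)
$\frac{1}{\frac{1}{K{\left(1158 \right)}}} = \frac{1}{\frac{1}{112 \cdot 1158}} = \frac{1}{\frac{1}{129696}} = 129696$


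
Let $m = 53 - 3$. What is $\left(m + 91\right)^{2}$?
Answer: $19881$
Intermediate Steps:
$m = 50$
$\left(m + 91\right)^{2} = \left(50 + 91\right)^{2} = 141^{2} = 19881$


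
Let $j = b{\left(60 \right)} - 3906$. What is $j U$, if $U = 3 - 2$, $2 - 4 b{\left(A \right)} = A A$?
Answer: $- \frac{9611}{2} \approx -4805.5$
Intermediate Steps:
$b{\left(A \right)} = \frac{1}{2} - \frac{A^{2}}{4}$ ($b{\left(A \right)} = \frac{1}{2} - \frac{A A}{4} = \frac{1}{2} - \frac{A^{2}}{4}$)
$j = - \frac{9611}{2}$ ($j = \left(\frac{1}{2} - \frac{60^{2}}{4}\right) - 3906 = \left(\frac{1}{2} - 900\right) - 3906 = - \frac{1799}{2} - 3906 = - \frac{9611}{2} \approx -4805.5$)
$U = 1$ ($U = 3 - 2 = 1$)
$j U = \left(- \frac{9611}{2}\right) 1 = - \frac{9611}{2}$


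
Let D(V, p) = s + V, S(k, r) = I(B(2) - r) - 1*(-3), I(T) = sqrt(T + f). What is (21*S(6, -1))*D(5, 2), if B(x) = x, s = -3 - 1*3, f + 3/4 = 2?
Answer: -63 - 21*sqrt(17)/2 ≈ -106.29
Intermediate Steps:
f = 5/4 (f = -3/4 + 2 = 5/4 ≈ 1.2500)
s = -6 (s = -3 - 3 = -6)
I(T) = sqrt(5/4 + T) (I(T) = sqrt(T + 5/4) = sqrt(5/4 + T))
S(k, r) = 3 + sqrt(13 - 4*r)/2 (S(k, r) = sqrt(5 + 4*(2 - r))/2 - 1*(-3) = sqrt(5 + (8 - 4*r))/2 + 3 = sqrt(13 - 4*r)/2 + 3 = 3 + sqrt(13 - 4*r)/2)
D(V, p) = -6 + V
(21*S(6, -1))*D(5, 2) = (21*(3 + sqrt(13 - 4*(-1))/2))*(-6 + 5) = (21*(3 + sqrt(13 + 4)/2))*(-1) = (21*(3 + sqrt(17)/2))*(-1) = (63 + 21*sqrt(17)/2)*(-1) = -63 - 21*sqrt(17)/2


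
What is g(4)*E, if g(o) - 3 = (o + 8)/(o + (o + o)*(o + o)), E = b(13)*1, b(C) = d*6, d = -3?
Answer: -972/17 ≈ -57.176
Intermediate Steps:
b(C) = -18 (b(C) = -3*6 = -18)
E = -18 (E = -18*1 = -18)
g(o) = 3 + (8 + o)/(o + 4*o**2) (g(o) = 3 + (o + 8)/(o + (o + o)*(o + o)) = 3 + (8 + o)/(o + (2*o)*(2*o)) = 3 + (8 + o)/(o + 4*o**2))
g(4)*E = (4*(2 + 4 + 3*4**2)/(4*(1 + 4*4)))*(-18) = (4*(1/4)*(2 + 4 + 3*16)/(1 + 16))*(-18) = (4*(1/4)*(2 + 4 + 48)/17)*(-18) = (4*(1/4)*(1/17)*54)*(-18) = (54/17)*(-18) = -972/17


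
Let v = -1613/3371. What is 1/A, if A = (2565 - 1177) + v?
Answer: 3371/4677335 ≈ 0.00072071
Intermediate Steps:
v = -1613/3371 (v = -1613*1/3371 = -1613/3371 ≈ -0.47849)
A = 4677335/3371 (A = (2565 - 1177) - 1613/3371 = 1388 - 1613/3371 = 4677335/3371 ≈ 1387.5)
1/A = 1/(4677335/3371) = 3371/4677335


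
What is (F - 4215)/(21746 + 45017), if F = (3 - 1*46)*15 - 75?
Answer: -4935/66763 ≈ -0.073918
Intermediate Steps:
F = -720 (F = (3 - 46)*15 - 75 = -43*15 - 75 = -645 - 75 = -720)
(F - 4215)/(21746 + 45017) = (-720 - 4215)/(21746 + 45017) = -4935/66763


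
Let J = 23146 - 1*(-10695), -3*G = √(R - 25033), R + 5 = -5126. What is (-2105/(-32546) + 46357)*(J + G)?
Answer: 51057169730707/32546 - 1508737027*I*√7541/48819 ≈ 1.5688e+9 - 2.6837e+6*I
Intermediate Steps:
R = -5131 (R = -5 - 5126 = -5131)
G = -2*I*√7541/3 (G = -√(-5131 - 25033)/3 = -2*I*√7541/3 ≈ -57.893*I)
J = 33841 (J = 23146 + 10695 = 33841)
(-2105/(-32546) + 46357)*(J + G) = (-2105/(-32546) + 46357)*(33841 - 2*I*√7541/3) = (-2105*(-1/32546) + 46357)*(33841 - 2*I*√7541/3) = (2105/32546 + 46357)*(33841 - 2*I*√7541/3) = 1508737027*(33841 - 2*I*√7541/3)/32546 = 51057169730707/32546 - 1508737027*I*√7541/48819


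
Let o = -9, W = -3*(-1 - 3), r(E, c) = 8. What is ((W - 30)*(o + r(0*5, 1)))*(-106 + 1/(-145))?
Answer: -276678/145 ≈ -1908.1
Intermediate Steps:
W = 12 (W = -3*(-4) = 12)
((W - 30)*(o + r(0*5, 1)))*(-106 + 1/(-145)) = ((12 - 30)*(-9 + 8))*(-106 + 1/(-145)) = (-18*(-1))*(-106 - 1/145) = 18*(-15371/145) = -276678/145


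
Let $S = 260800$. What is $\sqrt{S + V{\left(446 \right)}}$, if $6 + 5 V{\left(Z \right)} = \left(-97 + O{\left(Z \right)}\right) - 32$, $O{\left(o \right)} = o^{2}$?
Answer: $\frac{7 \sqrt{153345}}{5} \approx 548.23$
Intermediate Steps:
$V{\left(Z \right)} = -27 + \frac{Z^{2}}{5}$ ($V{\left(Z \right)} = - \frac{6}{5} + \frac{\left(-97 + Z^{2}\right) - 32}{5} = - \frac{6}{5} + \frac{-129 + Z^{2}}{5} = - \frac{6}{5} + \left(- \frac{129}{5} + \frac{Z^{2}}{5}\right) = -27 + \frac{Z^{2}}{5}$)
$\sqrt{S + V{\left(446 \right)}} = \sqrt{260800 - \left(27 - \frac{446^{2}}{5}\right)} = \sqrt{260800 + \left(-27 + \frac{1}{5} \cdot 198916\right)} = \sqrt{260800 + \left(-27 + \frac{198916}{5}\right)} = \sqrt{260800 + \frac{198781}{5}} = \sqrt{\frac{1502781}{5}} = \frac{7 \sqrt{153345}}{5}$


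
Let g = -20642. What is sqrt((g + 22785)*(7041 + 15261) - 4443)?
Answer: sqrt(47788743) ≈ 6912.9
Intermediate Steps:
sqrt((g + 22785)*(7041 + 15261) - 4443) = sqrt((-20642 + 22785)*(7041 + 15261) - 4443) = sqrt(2143*22302 - 4443) = sqrt(47793186 - 4443) = sqrt(47788743)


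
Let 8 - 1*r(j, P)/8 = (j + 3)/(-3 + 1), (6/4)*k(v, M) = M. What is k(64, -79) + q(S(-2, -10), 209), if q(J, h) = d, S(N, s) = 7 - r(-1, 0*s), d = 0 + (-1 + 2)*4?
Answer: -146/3 ≈ -48.667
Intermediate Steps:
k(v, M) = 2*M/3
r(j, P) = 76 + 4*j (r(j, P) = 64 - 8*(j + 3)/(-3 + 1) = 64 - 8*(3 + j)/(-2) = 64 - 8*(3 + j)*(-1)/2 = 64 - 8*(-3/2 - j/2) = 64 + (12 + 4*j) = 76 + 4*j)
d = 4 (d = 0 + 1*4 = 0 + 4 = 4)
S(N, s) = -65 (S(N, s) = 7 - (76 + 4*(-1)) = 7 - (76 - 4) = 7 - 1*72 = 7 - 72 = -65)
q(J, h) = 4
k(64, -79) + q(S(-2, -10), 209) = (2/3)*(-79) + 4 = -158/3 + 4 = -146/3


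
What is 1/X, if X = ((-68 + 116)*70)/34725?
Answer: 2315/224 ≈ 10.335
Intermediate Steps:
X = 224/2315 (X = (48*70)*(1/34725) = 3360*(1/34725) = 224/2315 ≈ 0.096760)
1/X = 1/(224/2315) = 2315/224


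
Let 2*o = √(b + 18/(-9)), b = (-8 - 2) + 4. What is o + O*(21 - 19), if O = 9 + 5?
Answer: 28 + I*√2 ≈ 28.0 + 1.4142*I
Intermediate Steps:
b = -6 (b = -10 + 4 = -6)
o = I*√2 (o = √(-6 + 18/(-9))/2 = √(-6 + 18*(-⅑))/2 = √(-6 - 2)/2 = √(-8)/2 = (2*I*√2)/2 = I*√2 ≈ 1.4142*I)
O = 14
o + O*(21 - 19) = I*√2 + 14*(21 - 19) = I*√2 + 14*2 = I*√2 + 28 = 28 + I*√2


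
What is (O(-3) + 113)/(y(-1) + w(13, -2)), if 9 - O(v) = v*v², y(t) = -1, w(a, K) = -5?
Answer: -149/6 ≈ -24.833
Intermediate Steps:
O(v) = 9 - v³ (O(v) = 9 - v*v² = 9 - v³)
(O(-3) + 113)/(y(-1) + w(13, -2)) = ((9 - 1*(-3)³) + 113)/(-1 - 5) = ((9 - 1*(-27)) + 113)/(-6) = ((9 + 27) + 113)*(-⅙) = (36 + 113)*(-⅙) = 149*(-⅙) = -149/6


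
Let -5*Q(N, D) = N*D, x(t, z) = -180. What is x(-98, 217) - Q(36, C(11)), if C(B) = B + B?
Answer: -108/5 ≈ -21.600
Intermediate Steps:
C(B) = 2*B
Q(N, D) = -D*N/5 (Q(N, D) = -N*D/5 = -D*N/5)
x(-98, 217) - Q(36, C(11)) = -180 - (-1)*2*11*36/5 = -180 - (-1)*22*36/5 = -180 - 1*(-792/5) = -180 + 792/5 = -108/5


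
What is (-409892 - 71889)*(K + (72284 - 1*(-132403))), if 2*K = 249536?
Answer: -158725159355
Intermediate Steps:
K = 124768 (K = (½)*249536 = 124768)
(-409892 - 71889)*(K + (72284 - 1*(-132403))) = (-409892 - 71889)*(124768 + (72284 - 1*(-132403))) = -481781*(124768 + (72284 + 132403)) = -481781*(124768 + 204687) = -481781*329455 = -158725159355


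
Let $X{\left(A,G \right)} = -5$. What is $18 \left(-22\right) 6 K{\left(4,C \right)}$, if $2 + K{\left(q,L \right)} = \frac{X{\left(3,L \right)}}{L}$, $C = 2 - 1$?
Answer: $16632$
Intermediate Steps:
$C = 1$ ($C = 2 - 1 = 1$)
$K{\left(q,L \right)} = -2 - \frac{5}{L}$
$18 \left(-22\right) 6 K{\left(4,C \right)} = 18 \left(-22\right) 6 \left(-2 - \frac{5}{1}\right) = - 396 \cdot 6 \left(-2 - 5\right) = - 396 \cdot 6 \left(-7\right) = \left(-396\right) \left(-42\right) = 16632$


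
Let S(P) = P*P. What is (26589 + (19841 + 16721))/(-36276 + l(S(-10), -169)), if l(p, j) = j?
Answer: -63151/36445 ≈ -1.7328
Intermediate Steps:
S(P) = P²
(26589 + (19841 + 16721))/(-36276 + l(S(-10), -169)) = (26589 + (19841 + 16721))/(-36276 - 169) = (26589 + 36562)/(-36445) = 63151*(-1/36445) = -63151/36445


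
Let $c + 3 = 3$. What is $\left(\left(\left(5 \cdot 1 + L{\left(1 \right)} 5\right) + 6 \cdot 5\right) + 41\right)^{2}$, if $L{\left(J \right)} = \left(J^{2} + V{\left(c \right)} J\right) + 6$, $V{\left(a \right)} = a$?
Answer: $12321$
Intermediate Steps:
$c = 0$ ($c = -3 + 3 = 0$)
$L{\left(J \right)} = 6 + J^{2}$ ($L{\left(J \right)} = \left(J^{2} + 0 J\right) + 6 = \left(J^{2} + 0\right) + 6 = J^{2} + 6 = 6 + J^{2}$)
$\left(\left(\left(5 \cdot 1 + L{\left(1 \right)} 5\right) + 6 \cdot 5\right) + 41\right)^{2} = \left(\left(\left(5 \cdot 1 + \left(6 + 1^{2}\right) 5\right) + 6 \cdot 5\right) + 41\right)^{2} = \left(\left(\left(5 + \left(6 + 1\right) 5\right) + 30\right) + 41\right)^{2} = \left(\left(\left(5 + 7 \cdot 5\right) + 30\right) + 41\right)^{2} = \left(\left(\left(5 + 35\right) + 30\right) + 41\right)^{2} = \left(\left(40 + 30\right) + 41\right)^{2} = \left(70 + 41\right)^{2} = 111^{2} = 12321$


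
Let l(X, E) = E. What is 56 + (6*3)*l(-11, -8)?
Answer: -88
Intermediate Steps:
56 + (6*3)*l(-11, -8) = 56 + (6*3)*(-8) = 56 + 18*(-8) = 56 - 144 = -88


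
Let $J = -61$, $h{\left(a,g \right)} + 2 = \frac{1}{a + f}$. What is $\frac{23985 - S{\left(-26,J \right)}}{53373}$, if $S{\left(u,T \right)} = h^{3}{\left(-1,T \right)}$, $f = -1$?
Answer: $\frac{192005}{426984} \approx 0.44968$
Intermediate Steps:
$h{\left(a,g \right)} = -2 + \frac{1}{-1 + a}$ ($h{\left(a,g \right)} = -2 + \frac{1}{a - 1} = -2 + \frac{1}{-1 + a}$)
$S{\left(u,T \right)} = - \frac{125}{8}$ ($S{\left(u,T \right)} = \left(\frac{3 - -2}{-1 - 1}\right)^{3} = \left(\frac{3 + 2}{-2}\right)^{3} = \left(\left(- \frac{1}{2}\right) 5\right)^{3} = \left(- \frac{5}{2}\right)^{3} = - \frac{125}{8}$)
$\frac{23985 - S{\left(-26,J \right)}}{53373} = \frac{23985 - - \frac{125}{8}}{53373} = \left(23985 + \frac{125}{8}\right) \frac{1}{53373} = \frac{192005}{8} \cdot \frac{1}{53373} = \frac{192005}{426984}$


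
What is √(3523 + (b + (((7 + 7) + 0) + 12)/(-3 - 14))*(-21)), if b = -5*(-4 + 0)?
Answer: √906049/17 ≈ 55.992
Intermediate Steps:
b = 20 (b = -5*(-4) = 20)
√(3523 + (b + (((7 + 7) + 0) + 12)/(-3 - 14))*(-21)) = √(3523 + (20 + (((7 + 7) + 0) + 12)/(-3 - 14))*(-21)) = √(3523 + (20 + ((14 + 0) + 12)/(-17))*(-21)) = √(3523 + (20 + (14 + 12)*(-1/17))*(-21)) = √(3523 + (20 + 26*(-1/17))*(-21)) = √(3523 + (20 - 26/17)*(-21)) = √(3523 + (314/17)*(-21)) = √(3523 - 6594/17) = √(53297/17) = √906049/17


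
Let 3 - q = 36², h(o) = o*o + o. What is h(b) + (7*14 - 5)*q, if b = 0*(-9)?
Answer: -120249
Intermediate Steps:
b = 0
h(o) = o + o² (h(o) = o² + o = o + o²)
q = -1293 (q = 3 - 1*36² = 3 - 1*1296 = 3 - 1296 = -1293)
h(b) + (7*14 - 5)*q = 0*(1 + 0) + (7*14 - 5)*(-1293) = 0*1 + (98 - 5)*(-1293) = 0 + 93*(-1293) = 0 - 120249 = -120249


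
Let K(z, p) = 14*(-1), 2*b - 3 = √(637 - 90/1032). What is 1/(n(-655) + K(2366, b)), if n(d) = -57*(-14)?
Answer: 1/784 ≈ 0.0012755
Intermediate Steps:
n(d) = 798
b = 3/2 + √4710607/172 (b = 3/2 + √(637 - 90/1032)/2 = 3/2 + √(637 - 90*1/1032)/2 = 3/2 + √(637 - 15/172)/2 = 3/2 + √(109549/172)/2 = 3/2 + (√4710607/86)/2 = 3/2 + √4710607/172 ≈ 14.119)
K(z, p) = -14
1/(n(-655) + K(2366, b)) = 1/(798 - 14) = 1/784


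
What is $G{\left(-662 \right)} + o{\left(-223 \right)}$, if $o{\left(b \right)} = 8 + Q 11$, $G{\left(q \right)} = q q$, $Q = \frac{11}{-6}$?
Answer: $\frac{2629391}{6} \approx 4.3823 \cdot 10^{5}$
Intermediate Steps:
$Q = - \frac{11}{6}$ ($Q = 11 \left(- \frac{1}{6}\right) = - \frac{11}{6} \approx -1.8333$)
$G{\left(q \right)} = q^{2}$
$o{\left(b \right)} = - \frac{73}{6}$ ($o{\left(b \right)} = 8 - \frac{121}{6} = - \frac{73}{6}$)
$G{\left(-662 \right)} + o{\left(-223 \right)} = \left(-662\right)^{2} - \frac{73}{6} = 438244 - \frac{73}{6} = \frac{2629391}{6}$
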